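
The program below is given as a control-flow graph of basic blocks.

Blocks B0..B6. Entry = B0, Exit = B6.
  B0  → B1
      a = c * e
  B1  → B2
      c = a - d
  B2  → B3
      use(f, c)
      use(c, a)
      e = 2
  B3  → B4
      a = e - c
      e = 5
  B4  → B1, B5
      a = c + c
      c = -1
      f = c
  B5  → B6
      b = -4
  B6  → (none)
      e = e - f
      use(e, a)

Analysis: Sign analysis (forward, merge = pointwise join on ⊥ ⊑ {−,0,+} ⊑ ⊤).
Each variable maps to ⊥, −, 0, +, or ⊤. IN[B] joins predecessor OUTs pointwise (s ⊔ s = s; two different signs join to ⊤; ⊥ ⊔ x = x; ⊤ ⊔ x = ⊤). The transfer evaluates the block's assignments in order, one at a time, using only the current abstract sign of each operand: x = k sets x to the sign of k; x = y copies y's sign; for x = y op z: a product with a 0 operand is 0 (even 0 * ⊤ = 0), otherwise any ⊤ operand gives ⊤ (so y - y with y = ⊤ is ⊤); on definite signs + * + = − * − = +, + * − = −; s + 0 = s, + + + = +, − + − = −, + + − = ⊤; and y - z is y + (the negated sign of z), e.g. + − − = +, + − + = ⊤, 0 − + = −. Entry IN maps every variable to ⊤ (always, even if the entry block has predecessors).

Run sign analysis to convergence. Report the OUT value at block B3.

Answer: {a: ⊤, b: ⊤, c: ⊤, d: ⊤, e: +, f: ⊤}

Derivation:
Converged values:
  B0: | IN=(all ⊤) | OUT=(all ⊤)
  B1: | IN=(all ⊤) | OUT=(all ⊤)
  B2: | IN=(all ⊤) | OUT={e:+; rest ⊤}
  B3: | IN={e:+; rest ⊤} | OUT={e:+; rest ⊤}
  B4: | IN={e:+; rest ⊤} | OUT={c:-, e:+, f:-; rest ⊤}
  B5: | IN={c:-, e:+, f:-; rest ⊤} | OUT={b:-, c:-, e:+, f:-; rest ⊤}
  B6: | IN={b:-, c:-, e:+, f:-; rest ⊤} | OUT={b:-, c:-, e:+, f:-; rest ⊤}

Merge at B3: IN[B3] = OUT[B2] = {a: ⊤, b: ⊤, c: ⊤, d: ⊤, e: +, f: ⊤}
Applying B3's transfer function to that IN value gives OUT[B3] (row B3 above).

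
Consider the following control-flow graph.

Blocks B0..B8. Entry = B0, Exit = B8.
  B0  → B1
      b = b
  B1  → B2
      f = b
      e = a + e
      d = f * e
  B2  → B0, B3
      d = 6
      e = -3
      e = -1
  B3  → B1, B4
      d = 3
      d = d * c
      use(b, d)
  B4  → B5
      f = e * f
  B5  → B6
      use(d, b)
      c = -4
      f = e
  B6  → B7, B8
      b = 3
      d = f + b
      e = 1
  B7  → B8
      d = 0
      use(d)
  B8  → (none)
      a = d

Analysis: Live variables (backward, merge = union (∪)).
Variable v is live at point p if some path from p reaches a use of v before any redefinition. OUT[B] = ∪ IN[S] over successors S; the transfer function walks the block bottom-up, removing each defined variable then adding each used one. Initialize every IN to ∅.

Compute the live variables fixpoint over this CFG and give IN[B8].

Fixpoint table:
  B0:   IN={a, b, c, e}   OUT={a, b, c, e}
  B1:   IN={a, b, c, e}   OUT={a, b, c, f}
  B2:   IN={a, b, c, f}   OUT={a, b, c, e, f}
  B3:   IN={a, b, c, e, f}   OUT={a, b, c, d, e, f}
  B4:   IN={b, d, e, f}   OUT={b, d, e}
  B5:   IN={b, d, e}   OUT={f}
  B6:   IN={f}   OUT={d}
  B7:   IN={}   OUT={d}
  B8:   IN={d}   OUT={}

B8 is the boundary node: OUT[B8] = {}
Applying B8's transfer function to that OUT value gives IN[B8] (row B8 above).

Answer: {d}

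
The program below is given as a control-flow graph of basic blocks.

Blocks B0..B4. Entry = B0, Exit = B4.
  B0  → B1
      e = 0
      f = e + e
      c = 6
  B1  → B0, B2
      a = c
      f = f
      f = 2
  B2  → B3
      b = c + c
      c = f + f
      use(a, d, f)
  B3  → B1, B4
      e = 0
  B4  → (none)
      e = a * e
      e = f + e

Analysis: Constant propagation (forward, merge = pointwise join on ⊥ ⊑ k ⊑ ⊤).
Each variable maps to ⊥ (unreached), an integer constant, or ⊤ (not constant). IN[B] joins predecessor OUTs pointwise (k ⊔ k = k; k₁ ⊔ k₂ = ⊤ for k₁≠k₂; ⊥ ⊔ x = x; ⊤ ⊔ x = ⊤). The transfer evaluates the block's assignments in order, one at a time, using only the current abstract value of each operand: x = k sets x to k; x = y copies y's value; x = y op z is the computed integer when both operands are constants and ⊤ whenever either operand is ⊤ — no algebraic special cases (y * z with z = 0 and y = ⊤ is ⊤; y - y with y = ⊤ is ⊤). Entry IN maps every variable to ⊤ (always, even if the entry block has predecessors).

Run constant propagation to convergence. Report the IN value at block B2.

Answer: {a: ⊤, b: ⊤, c: ⊤, d: ⊤, e: 0, f: 2}

Trace:
Fixpoint table:
  B0: | IN=(all ⊤) | OUT={c:6, e:0, f:0; rest ⊤}
  B1: | IN={e:0; rest ⊤} | OUT={e:0, f:2; rest ⊤}
  B2: | IN={e:0, f:2; rest ⊤} | OUT={c:4, e:0, f:2; rest ⊤}
  B3: | IN={c:4, e:0, f:2; rest ⊤} | OUT={c:4, e:0, f:2; rest ⊤}
  B4: | IN={c:4, e:0, f:2; rest ⊤} | OUT={c:4, f:2; rest ⊤}

Merge at B2: IN[B2] = OUT[B1] = {a: ⊤, b: ⊤, c: ⊤, d: ⊤, e: 0, f: 2}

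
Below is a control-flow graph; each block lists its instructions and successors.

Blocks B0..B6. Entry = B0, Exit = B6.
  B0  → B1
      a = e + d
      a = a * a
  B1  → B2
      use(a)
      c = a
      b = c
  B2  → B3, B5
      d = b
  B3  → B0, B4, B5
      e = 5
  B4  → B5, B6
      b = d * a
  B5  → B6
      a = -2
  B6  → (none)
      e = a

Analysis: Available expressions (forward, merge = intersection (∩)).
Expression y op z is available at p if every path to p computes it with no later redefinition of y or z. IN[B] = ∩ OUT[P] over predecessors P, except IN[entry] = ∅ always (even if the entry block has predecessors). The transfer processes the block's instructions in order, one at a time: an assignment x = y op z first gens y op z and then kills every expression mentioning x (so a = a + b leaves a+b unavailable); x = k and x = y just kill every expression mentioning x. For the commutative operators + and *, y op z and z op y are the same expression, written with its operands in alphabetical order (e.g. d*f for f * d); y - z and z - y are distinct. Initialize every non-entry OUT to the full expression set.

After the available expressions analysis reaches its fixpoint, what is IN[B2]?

Per-block solution:
  B0:   IN={}   OUT={d+e}
  B1:   IN={d+e}   OUT={d+e}
  B2:   IN={d+e}   OUT={}
  B3:   IN={}   OUT={}
  B4:   IN={}   OUT={a*d}
  B5:   IN={}   OUT={}
  B6:   IN={}   OUT={}

Merge at B2: IN[B2] = OUT[B1] = {d+e}

Answer: {d+e}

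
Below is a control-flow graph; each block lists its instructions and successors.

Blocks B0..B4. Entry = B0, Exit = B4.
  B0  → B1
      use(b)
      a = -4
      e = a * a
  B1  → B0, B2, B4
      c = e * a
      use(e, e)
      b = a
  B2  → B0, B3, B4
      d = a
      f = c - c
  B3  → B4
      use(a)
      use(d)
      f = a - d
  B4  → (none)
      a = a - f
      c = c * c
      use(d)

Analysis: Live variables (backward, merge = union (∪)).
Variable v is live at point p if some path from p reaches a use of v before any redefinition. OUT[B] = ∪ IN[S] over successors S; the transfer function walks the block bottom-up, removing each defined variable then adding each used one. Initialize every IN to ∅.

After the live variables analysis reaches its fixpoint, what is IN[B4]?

Converged values:
  B0: | IN={b, d, f} | OUT={a, d, e, f}
  B1: | IN={a, d, e, f} | OUT={a, b, c, d, f}
  B2: | IN={a, b, c} | OUT={a, b, c, d, f}
  B3: | IN={a, c, d} | OUT={a, c, d, f}
  B4: | IN={a, c, d, f} | OUT={}

B4 is the boundary node: OUT[B4] = {}
Applying B4's transfer function to that OUT value gives IN[B4] (row B4 above).

Answer: {a, c, d, f}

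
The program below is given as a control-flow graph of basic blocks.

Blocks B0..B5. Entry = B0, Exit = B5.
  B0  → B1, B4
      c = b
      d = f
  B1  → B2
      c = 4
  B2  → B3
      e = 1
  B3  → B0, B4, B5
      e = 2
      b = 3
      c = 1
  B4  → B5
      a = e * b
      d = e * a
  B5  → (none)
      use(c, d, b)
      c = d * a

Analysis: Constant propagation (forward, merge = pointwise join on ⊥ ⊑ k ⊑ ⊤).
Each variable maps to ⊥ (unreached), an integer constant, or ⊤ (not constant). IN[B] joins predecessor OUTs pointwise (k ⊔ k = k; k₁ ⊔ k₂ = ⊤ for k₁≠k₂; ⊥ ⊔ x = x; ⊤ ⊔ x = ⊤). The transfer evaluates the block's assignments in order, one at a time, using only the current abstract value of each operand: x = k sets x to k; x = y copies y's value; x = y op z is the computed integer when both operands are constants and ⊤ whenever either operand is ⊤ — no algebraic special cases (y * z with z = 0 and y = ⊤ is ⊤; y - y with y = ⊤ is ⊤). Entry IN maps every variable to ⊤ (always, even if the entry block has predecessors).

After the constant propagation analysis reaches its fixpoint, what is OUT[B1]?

Answer: {a: ⊤, b: ⊤, c: 4, d: ⊤, e: ⊤, f: ⊤}

Derivation:
Converged values:
  B0: | IN=(all ⊤) | OUT=(all ⊤)
  B1: | IN=(all ⊤) | OUT={c:4; rest ⊤}
  B2: | IN={c:4; rest ⊤} | OUT={c:4, e:1; rest ⊤}
  B3: | IN={c:4, e:1; rest ⊤} | OUT={b:3, c:1, e:2; rest ⊤}
  B4: | IN=(all ⊤) | OUT=(all ⊤)
  B5: | IN=(all ⊤) | OUT=(all ⊤)

Merge at B1: IN[B1] = OUT[B0] = {a: ⊤, b: ⊤, c: ⊤, d: ⊤, e: ⊤, f: ⊤}
Applying B1's transfer function to that IN value gives OUT[B1] (row B1 above).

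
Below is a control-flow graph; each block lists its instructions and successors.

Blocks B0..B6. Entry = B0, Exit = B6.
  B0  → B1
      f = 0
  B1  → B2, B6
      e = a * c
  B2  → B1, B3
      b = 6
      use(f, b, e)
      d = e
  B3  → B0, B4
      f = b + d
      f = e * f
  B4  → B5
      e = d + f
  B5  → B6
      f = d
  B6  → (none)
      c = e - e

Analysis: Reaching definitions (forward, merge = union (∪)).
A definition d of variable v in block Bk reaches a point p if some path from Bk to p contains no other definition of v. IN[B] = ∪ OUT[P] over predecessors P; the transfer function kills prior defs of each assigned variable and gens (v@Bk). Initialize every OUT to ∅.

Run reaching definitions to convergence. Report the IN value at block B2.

Answer: {b@B2, d@B2, e@B1, f@B0}

Trace:
Per-block solution:
  B0:  IN={b@B2, d@B2, e@B1, f@B3}  OUT={b@B2, d@B2, e@B1, f@B0}
  B1:  IN={b@B2, d@B2, e@B1, f@B0}  OUT={b@B2, d@B2, e@B1, f@B0}
  B2:  IN={b@B2, d@B2, e@B1, f@B0}  OUT={b@B2, d@B2, e@B1, f@B0}
  B3:  IN={b@B2, d@B2, e@B1, f@B0}  OUT={b@B2, d@B2, e@B1, f@B3}
  B4:  IN={b@B2, d@B2, e@B1, f@B3}  OUT={b@B2, d@B2, e@B4, f@B3}
  B5:  IN={b@B2, d@B2, e@B4, f@B3}  OUT={b@B2, d@B2, e@B4, f@B5}
  B6:  IN={b@B2, d@B2, e@B1, e@B4, f@B0, f@B5}  OUT={b@B2, c@B6, d@B2, e@B1, e@B4, f@B0, f@B5}

Merge at B2: IN[B2] = OUT[B1] = {b@B2, d@B2, e@B1, f@B0}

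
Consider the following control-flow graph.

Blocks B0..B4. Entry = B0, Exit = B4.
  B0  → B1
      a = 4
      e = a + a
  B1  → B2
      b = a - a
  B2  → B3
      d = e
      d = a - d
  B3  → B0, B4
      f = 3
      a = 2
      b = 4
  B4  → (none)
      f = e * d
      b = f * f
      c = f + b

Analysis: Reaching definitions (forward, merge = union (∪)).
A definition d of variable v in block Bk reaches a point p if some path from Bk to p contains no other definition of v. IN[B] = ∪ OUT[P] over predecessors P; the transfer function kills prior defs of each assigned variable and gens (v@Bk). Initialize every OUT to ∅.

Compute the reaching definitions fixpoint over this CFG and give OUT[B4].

Answer: {a@B3, b@B4, c@B4, d@B2, e@B0, f@B4}

Trace:
Converged values:
  B0:   IN={a@B3, b@B3, d@B2, e@B0, f@B3}   OUT={a@B0, b@B3, d@B2, e@B0, f@B3}
  B1:   IN={a@B0, b@B3, d@B2, e@B0, f@B3}   OUT={a@B0, b@B1, d@B2, e@B0, f@B3}
  B2:   IN={a@B0, b@B1, d@B2, e@B0, f@B3}   OUT={a@B0, b@B1, d@B2, e@B0, f@B3}
  B3:   IN={a@B0, b@B1, d@B2, e@B0, f@B3}   OUT={a@B3, b@B3, d@B2, e@B0, f@B3}
  B4:   IN={a@B3, b@B3, d@B2, e@B0, f@B3}   OUT={a@B3, b@B4, c@B4, d@B2, e@B0, f@B4}

Merge at B4: IN[B4] = OUT[B3] = {a@B3, b@B3, d@B2, e@B0, f@B3}
Applying B4's transfer function to that IN value gives OUT[B4] (row B4 above).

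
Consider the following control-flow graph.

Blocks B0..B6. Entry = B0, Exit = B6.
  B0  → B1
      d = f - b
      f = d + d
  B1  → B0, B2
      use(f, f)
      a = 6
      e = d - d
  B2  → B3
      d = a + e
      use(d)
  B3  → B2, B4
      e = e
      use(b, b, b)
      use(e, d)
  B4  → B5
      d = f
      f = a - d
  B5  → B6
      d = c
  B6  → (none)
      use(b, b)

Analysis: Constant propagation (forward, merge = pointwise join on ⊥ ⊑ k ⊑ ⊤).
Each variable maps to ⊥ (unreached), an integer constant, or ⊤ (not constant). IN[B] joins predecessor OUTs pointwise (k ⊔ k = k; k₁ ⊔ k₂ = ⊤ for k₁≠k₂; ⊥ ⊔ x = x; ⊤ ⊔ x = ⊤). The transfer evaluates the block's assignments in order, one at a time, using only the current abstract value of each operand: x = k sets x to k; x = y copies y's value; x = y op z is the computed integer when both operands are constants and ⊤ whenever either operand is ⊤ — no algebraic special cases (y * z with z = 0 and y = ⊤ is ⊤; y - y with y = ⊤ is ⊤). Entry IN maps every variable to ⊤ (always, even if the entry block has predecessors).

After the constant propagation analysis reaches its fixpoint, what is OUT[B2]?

Answer: {a: 6, b: ⊤, c: ⊤, d: ⊤, e: ⊤, f: ⊤}

Trace:
Converged values:
  B0:   IN=(all ⊤)   OUT=(all ⊤)
  B1:   IN=(all ⊤)   OUT={a:6; rest ⊤}
  B2:   IN={a:6; rest ⊤}   OUT={a:6; rest ⊤}
  B3:   IN={a:6; rest ⊤}   OUT={a:6; rest ⊤}
  B4:   IN={a:6; rest ⊤}   OUT={a:6; rest ⊤}
  B5:   IN={a:6; rest ⊤}   OUT={a:6; rest ⊤}
  B6:   IN={a:6; rest ⊤}   OUT={a:6; rest ⊤}

Merge at B2: IN[B2] = OUT[B1] ⊔ OUT[B3] = {a: 6, b: ⊤, c: ⊤, d: ⊤, e: ⊤, f: ⊤}
Applying B2's transfer function to that IN value gives OUT[B2] (row B2 above).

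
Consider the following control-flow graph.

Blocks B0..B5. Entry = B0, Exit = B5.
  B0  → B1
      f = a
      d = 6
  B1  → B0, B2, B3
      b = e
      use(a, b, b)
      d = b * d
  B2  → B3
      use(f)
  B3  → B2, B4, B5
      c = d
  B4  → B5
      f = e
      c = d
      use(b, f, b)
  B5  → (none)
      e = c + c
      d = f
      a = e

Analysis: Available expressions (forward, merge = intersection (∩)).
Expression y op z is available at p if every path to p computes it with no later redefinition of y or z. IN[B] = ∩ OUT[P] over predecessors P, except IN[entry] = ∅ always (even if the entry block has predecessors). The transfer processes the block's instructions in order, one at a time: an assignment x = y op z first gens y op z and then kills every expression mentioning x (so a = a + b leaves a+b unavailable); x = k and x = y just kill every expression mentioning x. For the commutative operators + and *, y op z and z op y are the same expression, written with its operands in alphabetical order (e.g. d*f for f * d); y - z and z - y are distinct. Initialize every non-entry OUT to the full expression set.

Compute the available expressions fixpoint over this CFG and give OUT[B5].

Fixpoint table:
  B0: | IN={} | OUT={}
  B1: | IN={} | OUT={}
  B2: | IN={} | OUT={}
  B3: | IN={} | OUT={}
  B4: | IN={} | OUT={}
  B5: | IN={} | OUT={c+c}

Merge at B5: IN[B5] = OUT[B3] ∩ OUT[B4] = {}
Applying B5's transfer function to that IN value gives OUT[B5] (row B5 above).

Answer: {c+c}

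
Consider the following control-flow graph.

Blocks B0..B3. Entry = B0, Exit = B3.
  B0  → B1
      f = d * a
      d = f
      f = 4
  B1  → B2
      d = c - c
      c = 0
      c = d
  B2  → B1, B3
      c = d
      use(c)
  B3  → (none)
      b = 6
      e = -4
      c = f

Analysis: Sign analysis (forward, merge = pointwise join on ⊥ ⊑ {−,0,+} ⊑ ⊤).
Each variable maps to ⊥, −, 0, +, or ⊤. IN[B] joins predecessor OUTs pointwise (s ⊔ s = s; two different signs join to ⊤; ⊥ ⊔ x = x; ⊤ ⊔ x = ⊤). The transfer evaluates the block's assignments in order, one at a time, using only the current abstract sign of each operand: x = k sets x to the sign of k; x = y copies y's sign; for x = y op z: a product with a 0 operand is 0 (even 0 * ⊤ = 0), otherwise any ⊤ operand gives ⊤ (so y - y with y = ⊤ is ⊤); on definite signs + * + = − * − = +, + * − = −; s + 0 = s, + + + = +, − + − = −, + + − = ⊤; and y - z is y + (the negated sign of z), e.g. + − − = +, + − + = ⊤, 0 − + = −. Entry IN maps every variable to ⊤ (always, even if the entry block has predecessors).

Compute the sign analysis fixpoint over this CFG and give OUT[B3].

Answer: {a: ⊤, b: +, c: +, d: ⊤, e: -, f: +}

Derivation:
Converged values:
  B0: | IN=(all ⊤) | OUT={f:+; rest ⊤}
  B1: | IN={f:+; rest ⊤} | OUT={f:+; rest ⊤}
  B2: | IN={f:+; rest ⊤} | OUT={f:+; rest ⊤}
  B3: | IN={f:+; rest ⊤} | OUT={b:+, c:+, e:-, f:+; rest ⊤}

Merge at B3: IN[B3] = OUT[B2] = {a: ⊤, b: ⊤, c: ⊤, d: ⊤, e: ⊤, f: +}
Applying B3's transfer function to that IN value gives OUT[B3] (row B3 above).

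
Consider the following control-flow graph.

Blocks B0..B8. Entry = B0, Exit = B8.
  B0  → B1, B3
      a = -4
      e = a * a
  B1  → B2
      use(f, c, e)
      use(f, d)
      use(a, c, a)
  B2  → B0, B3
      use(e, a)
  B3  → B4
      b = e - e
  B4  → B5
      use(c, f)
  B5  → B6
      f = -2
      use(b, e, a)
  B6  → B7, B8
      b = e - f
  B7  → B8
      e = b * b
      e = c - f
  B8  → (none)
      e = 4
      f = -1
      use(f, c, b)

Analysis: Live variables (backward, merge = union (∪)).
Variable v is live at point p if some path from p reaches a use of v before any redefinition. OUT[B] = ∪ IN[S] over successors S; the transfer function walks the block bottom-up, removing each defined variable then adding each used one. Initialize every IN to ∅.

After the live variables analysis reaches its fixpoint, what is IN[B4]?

Answer: {a, b, c, e, f}

Working:
Per-block solution:
  B0:   IN={c, d, f}   OUT={a, c, d, e, f}
  B1:   IN={a, c, d, e, f}   OUT={a, c, d, e, f}
  B2:   IN={a, c, d, e, f}   OUT={a, c, d, e, f}
  B3:   IN={a, c, e, f}   OUT={a, b, c, e, f}
  B4:   IN={a, b, c, e, f}   OUT={a, b, c, e}
  B5:   IN={a, b, c, e}   OUT={c, e, f}
  B6:   IN={c, e, f}   OUT={b, c, f}
  B7:   IN={b, c, f}   OUT={b, c}
  B8:   IN={b, c}   OUT={}

Merge at B4: OUT[B4] = IN[B5] = {a, b, c, e}
Applying B4's transfer function to that OUT value gives IN[B4] (row B4 above).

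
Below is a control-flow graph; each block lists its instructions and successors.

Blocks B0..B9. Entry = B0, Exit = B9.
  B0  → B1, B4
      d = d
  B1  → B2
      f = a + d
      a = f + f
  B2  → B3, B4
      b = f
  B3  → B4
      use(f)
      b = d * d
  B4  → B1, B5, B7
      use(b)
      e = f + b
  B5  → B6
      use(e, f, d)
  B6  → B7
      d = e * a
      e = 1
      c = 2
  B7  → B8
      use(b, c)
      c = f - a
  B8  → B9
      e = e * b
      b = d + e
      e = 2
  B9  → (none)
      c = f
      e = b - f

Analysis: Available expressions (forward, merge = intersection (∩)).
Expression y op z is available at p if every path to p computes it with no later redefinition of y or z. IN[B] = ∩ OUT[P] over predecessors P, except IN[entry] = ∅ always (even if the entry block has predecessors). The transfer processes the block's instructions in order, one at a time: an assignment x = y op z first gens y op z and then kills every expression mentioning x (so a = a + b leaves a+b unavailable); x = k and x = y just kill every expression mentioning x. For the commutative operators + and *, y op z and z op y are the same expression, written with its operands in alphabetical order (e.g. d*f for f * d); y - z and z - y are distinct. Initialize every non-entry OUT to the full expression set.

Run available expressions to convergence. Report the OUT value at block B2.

Per-block solution:
  B0:   IN={}   OUT={}
  B1:   IN={}   OUT={f+f}
  B2:   IN={f+f}   OUT={f+f}
  B3:   IN={f+f}   OUT={d*d, f+f}
  B4:   IN={}   OUT={b+f}
  B5:   IN={b+f}   OUT={b+f}
  B6:   IN={b+f}   OUT={b+f}
  B7:   IN={b+f}   OUT={b+f, f-a}
  B8:   IN={b+f, f-a}   OUT={f-a}
  B9:   IN={f-a}   OUT={b-f, f-a}

Merge at B2: IN[B2] = OUT[B1] = {f+f}
Applying B2's transfer function to that IN value gives OUT[B2] (row B2 above).

Answer: {f+f}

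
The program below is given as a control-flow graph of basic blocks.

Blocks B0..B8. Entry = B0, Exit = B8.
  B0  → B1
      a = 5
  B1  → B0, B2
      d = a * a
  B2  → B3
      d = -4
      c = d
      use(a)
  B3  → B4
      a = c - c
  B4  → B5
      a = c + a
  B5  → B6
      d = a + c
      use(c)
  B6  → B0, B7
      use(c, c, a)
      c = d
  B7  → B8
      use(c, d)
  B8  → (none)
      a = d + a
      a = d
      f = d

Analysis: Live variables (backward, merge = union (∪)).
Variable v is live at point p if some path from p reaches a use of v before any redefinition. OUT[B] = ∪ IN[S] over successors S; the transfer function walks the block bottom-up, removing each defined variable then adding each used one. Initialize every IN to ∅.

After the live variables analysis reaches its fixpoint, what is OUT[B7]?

Fixpoint table:
  B0:   IN={}   OUT={a}
  B1:   IN={a}   OUT={a}
  B2:   IN={a}   OUT={c}
  B3:   IN={c}   OUT={a, c}
  B4:   IN={a, c}   OUT={a, c}
  B5:   IN={a, c}   OUT={a, c, d}
  B6:   IN={a, c, d}   OUT={a, c, d}
  B7:   IN={a, c, d}   OUT={a, d}
  B8:   IN={a, d}   OUT={}

Merge at B7: OUT[B7] = IN[B8] = {a, d}

Answer: {a, d}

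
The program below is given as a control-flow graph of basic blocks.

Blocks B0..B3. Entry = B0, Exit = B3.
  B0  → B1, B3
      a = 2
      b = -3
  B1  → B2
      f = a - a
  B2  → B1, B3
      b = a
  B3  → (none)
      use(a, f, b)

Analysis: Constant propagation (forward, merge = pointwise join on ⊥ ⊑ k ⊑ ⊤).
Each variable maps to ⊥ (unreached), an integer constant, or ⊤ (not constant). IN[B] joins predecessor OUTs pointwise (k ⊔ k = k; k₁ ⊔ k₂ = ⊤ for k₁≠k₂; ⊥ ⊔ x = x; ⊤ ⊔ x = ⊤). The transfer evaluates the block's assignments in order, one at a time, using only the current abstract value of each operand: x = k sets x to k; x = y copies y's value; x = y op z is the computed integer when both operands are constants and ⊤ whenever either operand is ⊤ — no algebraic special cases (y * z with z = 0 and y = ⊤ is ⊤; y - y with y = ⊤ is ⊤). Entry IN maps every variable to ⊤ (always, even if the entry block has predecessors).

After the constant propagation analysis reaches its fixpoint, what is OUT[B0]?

Fixpoint table:
  B0: | IN=(all ⊤) | OUT={a:2, b:-3; rest ⊤}
  B1: | IN={a:2; rest ⊤} | OUT={a:2, f:0; rest ⊤}
  B2: | IN={a:2, f:0; rest ⊤} | OUT={a:2, b:2, f:0; rest ⊤}
  B3: | IN={a:2; rest ⊤} | OUT={a:2; rest ⊤}

B0 is the boundary node: IN[B0] = {a: ⊤, b: ⊤, c: ⊤, d: ⊤, e: ⊤, f: ⊤}
Applying B0's transfer function to that IN value gives OUT[B0] (row B0 above).

Answer: {a: 2, b: -3, c: ⊤, d: ⊤, e: ⊤, f: ⊤}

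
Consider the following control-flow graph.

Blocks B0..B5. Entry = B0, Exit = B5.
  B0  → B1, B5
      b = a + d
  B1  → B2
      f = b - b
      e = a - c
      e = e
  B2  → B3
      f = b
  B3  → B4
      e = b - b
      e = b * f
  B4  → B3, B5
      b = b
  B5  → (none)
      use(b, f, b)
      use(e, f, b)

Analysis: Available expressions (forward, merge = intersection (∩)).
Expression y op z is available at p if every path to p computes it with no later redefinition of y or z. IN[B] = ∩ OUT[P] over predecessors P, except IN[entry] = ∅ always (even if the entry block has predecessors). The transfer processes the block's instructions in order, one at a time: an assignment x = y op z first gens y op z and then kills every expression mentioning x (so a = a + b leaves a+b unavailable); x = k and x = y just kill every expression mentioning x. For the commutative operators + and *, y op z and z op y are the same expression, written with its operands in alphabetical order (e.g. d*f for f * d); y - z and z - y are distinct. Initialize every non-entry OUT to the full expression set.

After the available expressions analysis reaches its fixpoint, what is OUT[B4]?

Answer: {a+d, a-c}

Working:
Per-block solution:
  B0: | IN={} | OUT={a+d}
  B1: | IN={a+d} | OUT={a+d, a-c, b-b}
  B2: | IN={a+d, a-c, b-b} | OUT={a+d, a-c, b-b}
  B3: | IN={a+d, a-c} | OUT={a+d, a-c, b*f, b-b}
  B4: | IN={a+d, a-c, b*f, b-b} | OUT={a+d, a-c}
  B5: | IN={a+d} | OUT={a+d}

Merge at B4: IN[B4] = OUT[B3] = {a+d, a-c, b*f, b-b}
Applying B4's transfer function to that IN value gives OUT[B4] (row B4 above).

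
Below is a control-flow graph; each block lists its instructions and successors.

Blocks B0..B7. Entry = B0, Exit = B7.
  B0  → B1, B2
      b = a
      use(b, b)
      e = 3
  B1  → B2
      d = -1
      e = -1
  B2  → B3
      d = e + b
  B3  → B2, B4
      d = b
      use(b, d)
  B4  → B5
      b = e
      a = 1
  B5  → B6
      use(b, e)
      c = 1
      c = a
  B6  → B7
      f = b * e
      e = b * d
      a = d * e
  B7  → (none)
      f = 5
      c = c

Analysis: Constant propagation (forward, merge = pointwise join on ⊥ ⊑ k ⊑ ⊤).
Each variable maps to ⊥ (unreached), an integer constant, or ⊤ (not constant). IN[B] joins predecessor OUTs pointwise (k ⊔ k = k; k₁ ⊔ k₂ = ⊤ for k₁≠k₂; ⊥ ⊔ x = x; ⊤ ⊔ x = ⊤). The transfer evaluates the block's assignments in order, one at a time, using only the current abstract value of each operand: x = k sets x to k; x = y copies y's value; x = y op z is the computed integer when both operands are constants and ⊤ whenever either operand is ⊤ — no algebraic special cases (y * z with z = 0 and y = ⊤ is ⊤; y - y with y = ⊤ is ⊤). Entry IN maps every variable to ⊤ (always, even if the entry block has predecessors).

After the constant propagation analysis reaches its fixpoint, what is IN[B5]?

Per-block solution:
  B0: | IN=(all ⊤) | OUT={e:3; rest ⊤}
  B1: | IN={e:3; rest ⊤} | OUT={d:-1, e:-1; rest ⊤}
  B2: | IN=(all ⊤) | OUT=(all ⊤)
  B3: | IN=(all ⊤) | OUT=(all ⊤)
  B4: | IN=(all ⊤) | OUT={a:1; rest ⊤}
  B5: | IN={a:1; rest ⊤} | OUT={a:1, c:1; rest ⊤}
  B6: | IN={a:1, c:1; rest ⊤} | OUT={c:1; rest ⊤}
  B7: | IN={c:1; rest ⊤} | OUT={c:1, f:5; rest ⊤}

Merge at B5: IN[B5] = OUT[B4] = {a: 1, b: ⊤, c: ⊤, d: ⊤, e: ⊤, f: ⊤}

Answer: {a: 1, b: ⊤, c: ⊤, d: ⊤, e: ⊤, f: ⊤}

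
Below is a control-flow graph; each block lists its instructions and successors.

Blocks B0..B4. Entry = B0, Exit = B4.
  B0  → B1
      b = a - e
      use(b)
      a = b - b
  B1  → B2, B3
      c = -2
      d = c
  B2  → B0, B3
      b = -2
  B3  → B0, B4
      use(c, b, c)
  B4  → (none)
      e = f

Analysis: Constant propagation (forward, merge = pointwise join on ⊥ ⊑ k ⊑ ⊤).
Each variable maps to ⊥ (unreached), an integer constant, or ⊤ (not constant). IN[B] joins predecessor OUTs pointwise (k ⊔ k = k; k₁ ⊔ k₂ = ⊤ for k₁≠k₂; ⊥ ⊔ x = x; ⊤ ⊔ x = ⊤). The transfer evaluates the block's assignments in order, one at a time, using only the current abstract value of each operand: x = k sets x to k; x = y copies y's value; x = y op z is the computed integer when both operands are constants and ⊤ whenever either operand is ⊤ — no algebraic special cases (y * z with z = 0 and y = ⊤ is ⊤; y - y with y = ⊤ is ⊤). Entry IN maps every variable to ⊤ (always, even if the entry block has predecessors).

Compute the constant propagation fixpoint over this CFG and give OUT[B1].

Fixpoint table:
  B0:  IN=(all ⊤)  OUT=(all ⊤)
  B1:  IN=(all ⊤)  OUT={c:-2, d:-2; rest ⊤}
  B2:  IN={c:-2, d:-2; rest ⊤}  OUT={b:-2, c:-2, d:-2; rest ⊤}
  B3:  IN={c:-2, d:-2; rest ⊤}  OUT={c:-2, d:-2; rest ⊤}
  B4:  IN={c:-2, d:-2; rest ⊤}  OUT={c:-2, d:-2; rest ⊤}

Merge at B1: IN[B1] = OUT[B0] = {a: ⊤, b: ⊤, c: ⊤, d: ⊤, e: ⊤, f: ⊤}
Applying B1's transfer function to that IN value gives OUT[B1] (row B1 above).

Answer: {a: ⊤, b: ⊤, c: -2, d: -2, e: ⊤, f: ⊤}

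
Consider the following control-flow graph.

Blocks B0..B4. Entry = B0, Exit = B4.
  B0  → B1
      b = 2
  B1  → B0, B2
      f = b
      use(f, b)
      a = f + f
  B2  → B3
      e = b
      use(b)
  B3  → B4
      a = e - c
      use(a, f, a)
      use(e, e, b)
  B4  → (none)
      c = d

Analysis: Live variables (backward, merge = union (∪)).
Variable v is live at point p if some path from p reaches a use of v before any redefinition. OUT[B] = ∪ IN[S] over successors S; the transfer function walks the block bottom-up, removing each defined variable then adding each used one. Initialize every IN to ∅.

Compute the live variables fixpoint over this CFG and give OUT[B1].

Fixpoint table:
  B0: | IN={c, d} | OUT={b, c, d}
  B1: | IN={b, c, d} | OUT={b, c, d, f}
  B2: | IN={b, c, d, f} | OUT={b, c, d, e, f}
  B3: | IN={b, c, d, e, f} | OUT={d}
  B4: | IN={d} | OUT={}

Merge at B1: OUT[B1] = IN[B0] ⊔ IN[B2] = {b, c, d, f}

Answer: {b, c, d, f}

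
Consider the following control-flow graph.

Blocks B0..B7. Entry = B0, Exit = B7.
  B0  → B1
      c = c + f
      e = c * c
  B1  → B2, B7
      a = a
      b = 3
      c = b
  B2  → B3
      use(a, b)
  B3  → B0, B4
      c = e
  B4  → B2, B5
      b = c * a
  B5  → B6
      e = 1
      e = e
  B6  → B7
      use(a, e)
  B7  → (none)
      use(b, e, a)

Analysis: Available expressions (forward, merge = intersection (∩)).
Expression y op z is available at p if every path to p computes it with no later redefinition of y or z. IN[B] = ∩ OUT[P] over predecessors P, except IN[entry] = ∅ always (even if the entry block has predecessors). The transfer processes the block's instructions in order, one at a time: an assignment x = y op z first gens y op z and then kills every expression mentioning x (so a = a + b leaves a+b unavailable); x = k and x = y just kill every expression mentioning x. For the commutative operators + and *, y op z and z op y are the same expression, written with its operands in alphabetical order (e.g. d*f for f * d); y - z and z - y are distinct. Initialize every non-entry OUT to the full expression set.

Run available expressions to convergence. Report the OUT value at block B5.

Converged values:
  B0: | IN={} | OUT={c*c}
  B1: | IN={c*c} | OUT={}
  B2: | IN={} | OUT={}
  B3: | IN={} | OUT={}
  B4: | IN={} | OUT={a*c}
  B5: | IN={a*c} | OUT={a*c}
  B6: | IN={a*c} | OUT={a*c}
  B7: | IN={} | OUT={}

Merge at B5: IN[B5] = OUT[B4] = {a*c}
Applying B5's transfer function to that IN value gives OUT[B5] (row B5 above).

Answer: {a*c}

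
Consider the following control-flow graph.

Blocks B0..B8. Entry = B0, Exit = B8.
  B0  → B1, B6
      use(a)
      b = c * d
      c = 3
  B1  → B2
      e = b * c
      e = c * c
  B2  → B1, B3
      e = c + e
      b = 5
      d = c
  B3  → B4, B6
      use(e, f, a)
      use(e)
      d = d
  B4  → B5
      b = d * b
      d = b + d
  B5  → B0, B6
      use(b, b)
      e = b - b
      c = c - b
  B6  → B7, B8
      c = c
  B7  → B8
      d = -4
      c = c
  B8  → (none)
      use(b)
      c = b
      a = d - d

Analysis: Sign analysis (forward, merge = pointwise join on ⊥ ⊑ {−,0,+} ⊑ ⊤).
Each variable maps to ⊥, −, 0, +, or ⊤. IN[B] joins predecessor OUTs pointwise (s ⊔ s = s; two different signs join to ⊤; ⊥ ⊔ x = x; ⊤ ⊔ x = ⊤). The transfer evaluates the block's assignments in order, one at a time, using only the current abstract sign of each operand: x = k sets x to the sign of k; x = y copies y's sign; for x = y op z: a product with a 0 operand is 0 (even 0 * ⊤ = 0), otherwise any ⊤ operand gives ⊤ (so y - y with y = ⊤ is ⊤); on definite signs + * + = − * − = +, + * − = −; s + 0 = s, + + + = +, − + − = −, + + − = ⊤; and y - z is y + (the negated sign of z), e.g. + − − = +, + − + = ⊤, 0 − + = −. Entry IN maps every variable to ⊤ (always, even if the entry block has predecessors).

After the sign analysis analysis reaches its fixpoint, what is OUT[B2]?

Answer: {a: ⊤, b: +, c: +, d: +, e: +, f: ⊤}

Derivation:
Per-block solution:
  B0:  IN=(all ⊤)  OUT={c:+; rest ⊤}
  B1:  IN={c:+; rest ⊤}  OUT={c:+, e:+; rest ⊤}
  B2:  IN={c:+, e:+; rest ⊤}  OUT={b:+, c:+, d:+, e:+; rest ⊤}
  B3:  IN={b:+, c:+, d:+, e:+; rest ⊤}  OUT={b:+, c:+, d:+, e:+; rest ⊤}
  B4:  IN={b:+, c:+, d:+, e:+; rest ⊤}  OUT={b:+, c:+, d:+, e:+; rest ⊤}
  B5:  IN={b:+, c:+, d:+, e:+; rest ⊤}  OUT={b:+, d:+; rest ⊤}
  B6:  IN=(all ⊤)  OUT=(all ⊤)
  B7:  IN=(all ⊤)  OUT={d:-; rest ⊤}
  B8:  IN=(all ⊤)  OUT=(all ⊤)

Merge at B2: IN[B2] = OUT[B1] = {a: ⊤, b: ⊤, c: +, d: ⊤, e: +, f: ⊤}
Applying B2's transfer function to that IN value gives OUT[B2] (row B2 above).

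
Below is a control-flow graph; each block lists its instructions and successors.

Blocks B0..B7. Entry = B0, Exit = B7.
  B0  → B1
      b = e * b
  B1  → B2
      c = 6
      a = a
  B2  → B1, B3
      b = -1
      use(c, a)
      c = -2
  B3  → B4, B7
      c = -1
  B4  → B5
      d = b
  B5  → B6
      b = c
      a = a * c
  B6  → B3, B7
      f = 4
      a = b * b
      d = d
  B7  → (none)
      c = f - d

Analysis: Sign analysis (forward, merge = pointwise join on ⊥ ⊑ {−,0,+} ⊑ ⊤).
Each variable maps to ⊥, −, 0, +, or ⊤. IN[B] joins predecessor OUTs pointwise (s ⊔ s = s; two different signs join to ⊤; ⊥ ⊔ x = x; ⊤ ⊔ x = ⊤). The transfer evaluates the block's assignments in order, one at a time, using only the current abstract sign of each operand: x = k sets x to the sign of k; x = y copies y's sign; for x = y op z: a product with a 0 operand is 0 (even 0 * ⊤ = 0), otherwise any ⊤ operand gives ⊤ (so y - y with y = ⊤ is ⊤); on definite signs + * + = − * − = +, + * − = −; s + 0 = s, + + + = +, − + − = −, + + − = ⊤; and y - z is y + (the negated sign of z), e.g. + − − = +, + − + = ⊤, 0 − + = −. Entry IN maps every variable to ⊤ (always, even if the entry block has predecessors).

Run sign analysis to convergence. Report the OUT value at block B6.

Answer: {a: +, b: -, c: -, d: -, e: ⊤, f: +}

Working:
Per-block solution:
  B0:  IN=(all ⊤)  OUT=(all ⊤)
  B1:  IN=(all ⊤)  OUT={c:+; rest ⊤}
  B2:  IN={c:+; rest ⊤}  OUT={b:-, c:-; rest ⊤}
  B3:  IN={b:-, c:-; rest ⊤}  OUT={b:-, c:-; rest ⊤}
  B4:  IN={b:-, c:-; rest ⊤}  OUT={b:-, c:-, d:-; rest ⊤}
  B5:  IN={b:-, c:-, d:-; rest ⊤}  OUT={b:-, c:-, d:-; rest ⊤}
  B6:  IN={b:-, c:-, d:-; rest ⊤}  OUT={a:+, b:-, c:-, d:-, f:+; rest ⊤}
  B7:  IN={b:-, c:-; rest ⊤}  OUT={b:-; rest ⊤}

Merge at B6: IN[B6] = OUT[B5] = {a: ⊤, b: -, c: -, d: -, e: ⊤, f: ⊤}
Applying B6's transfer function to that IN value gives OUT[B6] (row B6 above).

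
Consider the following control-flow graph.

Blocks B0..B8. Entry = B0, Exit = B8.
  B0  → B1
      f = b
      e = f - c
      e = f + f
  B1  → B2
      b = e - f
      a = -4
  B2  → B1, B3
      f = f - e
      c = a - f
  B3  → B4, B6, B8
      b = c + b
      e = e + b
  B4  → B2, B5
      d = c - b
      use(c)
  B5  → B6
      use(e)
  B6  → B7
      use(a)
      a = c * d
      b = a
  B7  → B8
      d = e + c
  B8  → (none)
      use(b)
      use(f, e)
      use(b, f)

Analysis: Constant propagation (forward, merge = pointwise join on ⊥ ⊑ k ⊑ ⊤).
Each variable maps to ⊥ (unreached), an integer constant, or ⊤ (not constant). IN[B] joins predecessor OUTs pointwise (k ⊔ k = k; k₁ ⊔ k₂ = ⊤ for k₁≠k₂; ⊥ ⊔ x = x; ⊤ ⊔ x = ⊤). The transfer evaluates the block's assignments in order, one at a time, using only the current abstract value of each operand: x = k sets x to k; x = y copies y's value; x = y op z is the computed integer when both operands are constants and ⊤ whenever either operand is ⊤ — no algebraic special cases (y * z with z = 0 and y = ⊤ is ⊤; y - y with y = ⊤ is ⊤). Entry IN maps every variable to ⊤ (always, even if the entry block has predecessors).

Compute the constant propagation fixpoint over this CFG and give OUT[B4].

Answer: {a: -4, b: ⊤, c: ⊤, d: ⊤, e: ⊤, f: ⊤}

Trace:
Converged values:
  B0:  IN=(all ⊤)  OUT=(all ⊤)
  B1:  IN=(all ⊤)  OUT={a:-4; rest ⊤}
  B2:  IN={a:-4; rest ⊤}  OUT={a:-4; rest ⊤}
  B3:  IN={a:-4; rest ⊤}  OUT={a:-4; rest ⊤}
  B4:  IN={a:-4; rest ⊤}  OUT={a:-4; rest ⊤}
  B5:  IN={a:-4; rest ⊤}  OUT={a:-4; rest ⊤}
  B6:  IN={a:-4; rest ⊤}  OUT=(all ⊤)
  B7:  IN=(all ⊤)  OUT=(all ⊤)
  B8:  IN=(all ⊤)  OUT=(all ⊤)

Merge at B4: IN[B4] = OUT[B3] = {a: -4, b: ⊤, c: ⊤, d: ⊤, e: ⊤, f: ⊤}
Applying B4's transfer function to that IN value gives OUT[B4] (row B4 above).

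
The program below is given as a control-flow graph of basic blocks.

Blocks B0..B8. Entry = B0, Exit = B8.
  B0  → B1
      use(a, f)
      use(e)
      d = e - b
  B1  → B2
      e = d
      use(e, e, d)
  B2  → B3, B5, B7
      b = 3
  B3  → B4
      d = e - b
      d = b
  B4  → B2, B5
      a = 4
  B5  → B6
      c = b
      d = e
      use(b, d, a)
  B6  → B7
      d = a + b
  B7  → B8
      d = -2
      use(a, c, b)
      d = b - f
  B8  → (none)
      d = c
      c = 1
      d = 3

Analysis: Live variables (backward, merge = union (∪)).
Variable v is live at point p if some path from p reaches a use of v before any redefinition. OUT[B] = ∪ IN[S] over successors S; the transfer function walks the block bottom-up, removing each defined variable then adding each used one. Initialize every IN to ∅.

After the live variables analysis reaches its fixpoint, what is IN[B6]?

Per-block solution:
  B0:   IN={a, b, c, e, f}   OUT={a, c, d, f}
  B1:   IN={a, c, d, f}   OUT={a, c, e, f}
  B2:   IN={a, c, e, f}   OUT={a, b, c, e, f}
  B3:   IN={b, c, e, f}   OUT={b, c, e, f}
  B4:   IN={b, c, e, f}   OUT={a, b, c, e, f}
  B5:   IN={a, b, e, f}   OUT={a, b, c, f}
  B6:   IN={a, b, c, f}   OUT={a, b, c, f}
  B7:   IN={a, b, c, f}   OUT={c}
  B8:   IN={c}   OUT={}

Merge at B6: OUT[B6] = IN[B7] = {a, b, c, f}
Applying B6's transfer function to that OUT value gives IN[B6] (row B6 above).

Answer: {a, b, c, f}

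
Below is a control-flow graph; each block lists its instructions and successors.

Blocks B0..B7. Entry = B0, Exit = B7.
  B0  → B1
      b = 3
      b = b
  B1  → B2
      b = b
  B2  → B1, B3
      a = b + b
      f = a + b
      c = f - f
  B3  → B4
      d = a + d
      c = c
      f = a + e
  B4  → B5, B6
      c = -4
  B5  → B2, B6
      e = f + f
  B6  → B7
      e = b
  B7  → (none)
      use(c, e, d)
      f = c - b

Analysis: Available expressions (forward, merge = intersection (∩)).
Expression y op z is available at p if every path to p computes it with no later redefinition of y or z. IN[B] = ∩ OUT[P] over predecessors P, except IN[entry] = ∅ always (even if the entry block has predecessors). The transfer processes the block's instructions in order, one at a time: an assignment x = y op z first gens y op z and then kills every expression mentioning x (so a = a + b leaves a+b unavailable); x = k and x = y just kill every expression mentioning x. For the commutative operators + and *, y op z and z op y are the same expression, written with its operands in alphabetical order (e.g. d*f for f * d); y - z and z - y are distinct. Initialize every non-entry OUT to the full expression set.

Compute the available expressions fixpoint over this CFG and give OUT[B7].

Answer: {a+b, b+b, c-b}

Derivation:
Per-block solution:
  B0:  IN={}  OUT={}
  B1:  IN={}  OUT={}
  B2:  IN={}  OUT={a+b, b+b, f-f}
  B3:  IN={a+b, b+b, f-f}  OUT={a+b, a+e, b+b}
  B4:  IN={a+b, a+e, b+b}  OUT={a+b, a+e, b+b}
  B5:  IN={a+b, a+e, b+b}  OUT={a+b, b+b, f+f}
  B6:  IN={a+b, b+b}  OUT={a+b, b+b}
  B7:  IN={a+b, b+b}  OUT={a+b, b+b, c-b}

Merge at B7: IN[B7] = OUT[B6] = {a+b, b+b}
Applying B7's transfer function to that IN value gives OUT[B7] (row B7 above).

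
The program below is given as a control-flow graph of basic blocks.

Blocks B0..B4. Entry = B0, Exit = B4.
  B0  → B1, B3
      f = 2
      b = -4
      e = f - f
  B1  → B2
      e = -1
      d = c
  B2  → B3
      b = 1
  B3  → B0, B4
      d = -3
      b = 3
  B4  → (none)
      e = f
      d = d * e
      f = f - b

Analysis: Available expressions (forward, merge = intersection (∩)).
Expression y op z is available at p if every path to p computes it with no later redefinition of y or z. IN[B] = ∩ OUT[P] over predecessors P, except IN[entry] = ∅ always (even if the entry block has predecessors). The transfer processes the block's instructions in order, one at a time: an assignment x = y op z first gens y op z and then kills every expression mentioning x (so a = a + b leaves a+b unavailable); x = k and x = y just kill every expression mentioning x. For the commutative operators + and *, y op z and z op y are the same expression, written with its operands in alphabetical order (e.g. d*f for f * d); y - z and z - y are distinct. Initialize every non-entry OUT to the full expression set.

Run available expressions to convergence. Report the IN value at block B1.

Answer: {f-f}

Derivation:
Converged values:
  B0: | IN={} | OUT={f-f}
  B1: | IN={f-f} | OUT={f-f}
  B2: | IN={f-f} | OUT={f-f}
  B3: | IN={f-f} | OUT={f-f}
  B4: | IN={f-f} | OUT={}

Merge at B1: IN[B1] = OUT[B0] = {f-f}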